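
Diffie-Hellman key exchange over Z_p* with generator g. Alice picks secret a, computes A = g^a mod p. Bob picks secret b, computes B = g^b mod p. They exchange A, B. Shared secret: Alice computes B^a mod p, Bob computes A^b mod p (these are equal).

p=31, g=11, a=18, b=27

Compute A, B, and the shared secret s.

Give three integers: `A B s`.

Answer: 2 15 4

Derivation:
A = 11^18 mod 31  (bits of 18 = 10010)
  bit 0 = 1: r = r^2 * 11 mod 31 = 1^2 * 11 = 1*11 = 11
  bit 1 = 0: r = r^2 mod 31 = 11^2 = 28
  bit 2 = 0: r = r^2 mod 31 = 28^2 = 9
  bit 3 = 1: r = r^2 * 11 mod 31 = 9^2 * 11 = 19*11 = 23
  bit 4 = 0: r = r^2 mod 31 = 23^2 = 2
  -> A = 2
B = 11^27 mod 31  (bits of 27 = 11011)
  bit 0 = 1: r = r^2 * 11 mod 31 = 1^2 * 11 = 1*11 = 11
  bit 1 = 1: r = r^2 * 11 mod 31 = 11^2 * 11 = 28*11 = 29
  bit 2 = 0: r = r^2 mod 31 = 29^2 = 4
  bit 3 = 1: r = r^2 * 11 mod 31 = 4^2 * 11 = 16*11 = 21
  bit 4 = 1: r = r^2 * 11 mod 31 = 21^2 * 11 = 7*11 = 15
  -> B = 15
s = B^a = 15^18 mod 31  (bits of 18 = 10010)
  bit 0 = 1: r = r^2 * 15 mod 31 = 1^2 * 15 = 1*15 = 15
  bit 1 = 0: r = r^2 mod 31 = 15^2 = 8
  bit 2 = 0: r = r^2 mod 31 = 8^2 = 2
  bit 3 = 1: r = r^2 * 15 mod 31 = 2^2 * 15 = 4*15 = 29
  bit 4 = 0: r = r^2 mod 31 = 29^2 = 4
  -> s = B^a = 4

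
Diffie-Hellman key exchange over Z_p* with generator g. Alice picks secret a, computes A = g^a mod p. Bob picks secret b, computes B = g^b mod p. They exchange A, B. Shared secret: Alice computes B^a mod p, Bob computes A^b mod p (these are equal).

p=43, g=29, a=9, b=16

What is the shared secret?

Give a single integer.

Answer: 16

Derivation:
A = 29^9 mod 43  (bits of 9 = 1001)
  bit 0 = 1: r = r^2 * 29 mod 43 = 1^2 * 29 = 1*29 = 29
  bit 1 = 0: r = r^2 mod 43 = 29^2 = 24
  bit 2 = 0: r = r^2 mod 43 = 24^2 = 17
  bit 3 = 1: r = r^2 * 29 mod 43 = 17^2 * 29 = 31*29 = 39
  -> A = 39
B = 29^16 mod 43  (bits of 16 = 10000)
  bit 0 = 1: r = r^2 * 29 mod 43 = 1^2 * 29 = 1*29 = 29
  bit 1 = 0: r = r^2 mod 43 = 29^2 = 24
  bit 2 = 0: r = r^2 mod 43 = 24^2 = 17
  bit 3 = 0: r = r^2 mod 43 = 17^2 = 31
  bit 4 = 0: r = r^2 mod 43 = 31^2 = 15
  -> B = 15
s = B^a = 15^9 mod 43  (bits of 9 = 1001)
  bit 0 = 1: r = r^2 * 15 mod 43 = 1^2 * 15 = 1*15 = 15
  bit 1 = 0: r = r^2 mod 43 = 15^2 = 10
  bit 2 = 0: r = r^2 mod 43 = 10^2 = 14
  bit 3 = 1: r = r^2 * 15 mod 43 = 14^2 * 15 = 24*15 = 16
  -> s = B^a = 16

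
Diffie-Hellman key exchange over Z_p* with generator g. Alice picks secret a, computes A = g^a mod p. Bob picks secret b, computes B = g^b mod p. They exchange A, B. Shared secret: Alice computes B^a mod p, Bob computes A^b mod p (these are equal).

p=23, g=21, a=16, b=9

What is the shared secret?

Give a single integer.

A = 21^16 mod 23  (bits of 16 = 10000)
  bit 0 = 1: r = r^2 * 21 mod 23 = 1^2 * 21 = 1*21 = 21
  bit 1 = 0: r = r^2 mod 23 = 21^2 = 4
  bit 2 = 0: r = r^2 mod 23 = 4^2 = 16
  bit 3 = 0: r = r^2 mod 23 = 16^2 = 3
  bit 4 = 0: r = r^2 mod 23 = 3^2 = 9
  -> A = 9
B = 21^9 mod 23  (bits of 9 = 1001)
  bit 0 = 1: r = r^2 * 21 mod 23 = 1^2 * 21 = 1*21 = 21
  bit 1 = 0: r = r^2 mod 23 = 21^2 = 4
  bit 2 = 0: r = r^2 mod 23 = 4^2 = 16
  bit 3 = 1: r = r^2 * 21 mod 23 = 16^2 * 21 = 3*21 = 17
  -> B = 17
s = B^a = 17^16 mod 23  (bits of 16 = 10000)
  bit 0 = 1: r = r^2 * 17 mod 23 = 1^2 * 17 = 1*17 = 17
  bit 1 = 0: r = r^2 mod 23 = 17^2 = 13
  bit 2 = 0: r = r^2 mod 23 = 13^2 = 8
  bit 3 = 0: r = r^2 mod 23 = 8^2 = 18
  bit 4 = 0: r = r^2 mod 23 = 18^2 = 2
  -> s = B^a = 2

Answer: 2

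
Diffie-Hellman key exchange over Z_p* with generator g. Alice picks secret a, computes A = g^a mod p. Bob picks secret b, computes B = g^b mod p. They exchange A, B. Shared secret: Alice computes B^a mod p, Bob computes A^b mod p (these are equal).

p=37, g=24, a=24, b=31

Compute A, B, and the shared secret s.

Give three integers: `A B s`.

Answer: 26 19 26

Derivation:
A = 24^24 mod 37  (bits of 24 = 11000)
  bit 0 = 1: r = r^2 * 24 mod 37 = 1^2 * 24 = 1*24 = 24
  bit 1 = 1: r = r^2 * 24 mod 37 = 24^2 * 24 = 21*24 = 23
  bit 2 = 0: r = r^2 mod 37 = 23^2 = 11
  bit 3 = 0: r = r^2 mod 37 = 11^2 = 10
  bit 4 = 0: r = r^2 mod 37 = 10^2 = 26
  -> A = 26
B = 24^31 mod 37  (bits of 31 = 11111)
  bit 0 = 1: r = r^2 * 24 mod 37 = 1^2 * 24 = 1*24 = 24
  bit 1 = 1: r = r^2 * 24 mod 37 = 24^2 * 24 = 21*24 = 23
  bit 2 = 1: r = r^2 * 24 mod 37 = 23^2 * 24 = 11*24 = 5
  bit 3 = 1: r = r^2 * 24 mod 37 = 5^2 * 24 = 25*24 = 8
  bit 4 = 1: r = r^2 * 24 mod 37 = 8^2 * 24 = 27*24 = 19
  -> B = 19
s = B^a = 19^24 mod 37  (bits of 24 = 11000)
  bit 0 = 1: r = r^2 * 19 mod 37 = 1^2 * 19 = 1*19 = 19
  bit 1 = 1: r = r^2 * 19 mod 37 = 19^2 * 19 = 28*19 = 14
  bit 2 = 0: r = r^2 mod 37 = 14^2 = 11
  bit 3 = 0: r = r^2 mod 37 = 11^2 = 10
  bit 4 = 0: r = r^2 mod 37 = 10^2 = 26
  -> s = B^a = 26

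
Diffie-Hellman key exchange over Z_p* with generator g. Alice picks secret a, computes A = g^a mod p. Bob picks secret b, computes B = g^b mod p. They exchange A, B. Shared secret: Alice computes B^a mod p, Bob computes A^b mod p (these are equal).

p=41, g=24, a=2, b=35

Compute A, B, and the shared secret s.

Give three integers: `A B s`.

Answer: 2 3 9

Derivation:
A = 24^2 mod 41  (bits of 2 = 10)
  bit 0 = 1: r = r^2 * 24 mod 41 = 1^2 * 24 = 1*24 = 24
  bit 1 = 0: r = r^2 mod 41 = 24^2 = 2
  -> A = 2
B = 24^35 mod 41  (bits of 35 = 100011)
  bit 0 = 1: r = r^2 * 24 mod 41 = 1^2 * 24 = 1*24 = 24
  bit 1 = 0: r = r^2 mod 41 = 24^2 = 2
  bit 2 = 0: r = r^2 mod 41 = 2^2 = 4
  bit 3 = 0: r = r^2 mod 41 = 4^2 = 16
  bit 4 = 1: r = r^2 * 24 mod 41 = 16^2 * 24 = 10*24 = 35
  bit 5 = 1: r = r^2 * 24 mod 41 = 35^2 * 24 = 36*24 = 3
  -> B = 3
s = B^a = 3^2 mod 41  (bits of 2 = 10)
  bit 0 = 1: r = r^2 * 3 mod 41 = 1^2 * 3 = 1*3 = 3
  bit 1 = 0: r = r^2 mod 41 = 3^2 = 9
  -> s = B^a = 9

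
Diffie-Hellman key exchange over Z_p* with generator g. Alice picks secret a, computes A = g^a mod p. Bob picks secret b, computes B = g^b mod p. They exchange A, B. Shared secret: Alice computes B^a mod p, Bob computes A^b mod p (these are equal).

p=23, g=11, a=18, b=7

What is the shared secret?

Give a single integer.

Answer: 18

Derivation:
A = 11^18 mod 23  (bits of 18 = 10010)
  bit 0 = 1: r = r^2 * 11 mod 23 = 1^2 * 11 = 1*11 = 11
  bit 1 = 0: r = r^2 mod 23 = 11^2 = 6
  bit 2 = 0: r = r^2 mod 23 = 6^2 = 13
  bit 3 = 1: r = r^2 * 11 mod 23 = 13^2 * 11 = 8*11 = 19
  bit 4 = 0: r = r^2 mod 23 = 19^2 = 16
  -> A = 16
B = 11^7 mod 23  (bits of 7 = 111)
  bit 0 = 1: r = r^2 * 11 mod 23 = 1^2 * 11 = 1*11 = 11
  bit 1 = 1: r = r^2 * 11 mod 23 = 11^2 * 11 = 6*11 = 20
  bit 2 = 1: r = r^2 * 11 mod 23 = 20^2 * 11 = 9*11 = 7
  -> B = 7
s = B^a = 7^18 mod 23  (bits of 18 = 10010)
  bit 0 = 1: r = r^2 * 7 mod 23 = 1^2 * 7 = 1*7 = 7
  bit 1 = 0: r = r^2 mod 23 = 7^2 = 3
  bit 2 = 0: r = r^2 mod 23 = 3^2 = 9
  bit 3 = 1: r = r^2 * 7 mod 23 = 9^2 * 7 = 12*7 = 15
  bit 4 = 0: r = r^2 mod 23 = 15^2 = 18
  -> s = B^a = 18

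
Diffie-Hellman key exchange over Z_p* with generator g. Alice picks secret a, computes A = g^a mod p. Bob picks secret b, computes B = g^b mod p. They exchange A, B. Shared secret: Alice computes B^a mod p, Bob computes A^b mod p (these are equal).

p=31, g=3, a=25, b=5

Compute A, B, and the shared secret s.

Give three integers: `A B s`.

A = 3^25 mod 31  (bits of 25 = 11001)
  bit 0 = 1: r = r^2 * 3 mod 31 = 1^2 * 3 = 1*3 = 3
  bit 1 = 1: r = r^2 * 3 mod 31 = 3^2 * 3 = 9*3 = 27
  bit 2 = 0: r = r^2 mod 31 = 27^2 = 16
  bit 3 = 0: r = r^2 mod 31 = 16^2 = 8
  bit 4 = 1: r = r^2 * 3 mod 31 = 8^2 * 3 = 2*3 = 6
  -> A = 6
B = 3^5 mod 31  (bits of 5 = 101)
  bit 0 = 1: r = r^2 * 3 mod 31 = 1^2 * 3 = 1*3 = 3
  bit 1 = 0: r = r^2 mod 31 = 3^2 = 9
  bit 2 = 1: r = r^2 * 3 mod 31 = 9^2 * 3 = 19*3 = 26
  -> B = 26
s = B^a = 26^25 mod 31  (bits of 25 = 11001)
  bit 0 = 1: r = r^2 * 26 mod 31 = 1^2 * 26 = 1*26 = 26
  bit 1 = 1: r = r^2 * 26 mod 31 = 26^2 * 26 = 25*26 = 30
  bit 2 = 0: r = r^2 mod 31 = 30^2 = 1
  bit 3 = 0: r = r^2 mod 31 = 1^2 = 1
  bit 4 = 1: r = r^2 * 26 mod 31 = 1^2 * 26 = 1*26 = 26
  -> s = B^a = 26

Answer: 6 26 26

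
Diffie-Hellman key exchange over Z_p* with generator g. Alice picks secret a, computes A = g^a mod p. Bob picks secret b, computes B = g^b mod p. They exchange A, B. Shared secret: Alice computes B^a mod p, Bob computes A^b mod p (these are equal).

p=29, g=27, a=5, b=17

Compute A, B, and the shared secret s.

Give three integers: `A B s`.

A = 27^5 mod 29  (bits of 5 = 101)
  bit 0 = 1: r = r^2 * 27 mod 29 = 1^2 * 27 = 1*27 = 27
  bit 1 = 0: r = r^2 mod 29 = 27^2 = 4
  bit 2 = 1: r = r^2 * 27 mod 29 = 4^2 * 27 = 16*27 = 26
  -> A = 26
B = 27^17 mod 29  (bits of 17 = 10001)
  bit 0 = 1: r = r^2 * 27 mod 29 = 1^2 * 27 = 1*27 = 27
  bit 1 = 0: r = r^2 mod 29 = 27^2 = 4
  bit 2 = 0: r = r^2 mod 29 = 4^2 = 16
  bit 3 = 0: r = r^2 mod 29 = 16^2 = 24
  bit 4 = 1: r = r^2 * 27 mod 29 = 24^2 * 27 = 25*27 = 8
  -> B = 8
s = B^a = 8^5 mod 29  (bits of 5 = 101)
  bit 0 = 1: r = r^2 * 8 mod 29 = 1^2 * 8 = 1*8 = 8
  bit 1 = 0: r = r^2 mod 29 = 8^2 = 6
  bit 2 = 1: r = r^2 * 8 mod 29 = 6^2 * 8 = 7*8 = 27
  -> s = B^a = 27

Answer: 26 8 27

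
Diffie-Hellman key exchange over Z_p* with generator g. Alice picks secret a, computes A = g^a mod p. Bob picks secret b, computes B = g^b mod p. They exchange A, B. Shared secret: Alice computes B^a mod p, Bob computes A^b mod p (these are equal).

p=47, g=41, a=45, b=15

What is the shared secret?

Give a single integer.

Answer: 23

Derivation:
A = 41^45 mod 47  (bits of 45 = 101101)
  bit 0 = 1: r = r^2 * 41 mod 47 = 1^2 * 41 = 1*41 = 41
  bit 1 = 0: r = r^2 mod 47 = 41^2 = 36
  bit 2 = 1: r = r^2 * 41 mod 47 = 36^2 * 41 = 27*41 = 26
  bit 3 = 1: r = r^2 * 41 mod 47 = 26^2 * 41 = 18*41 = 33
  bit 4 = 0: r = r^2 mod 47 = 33^2 = 8
  bit 5 = 1: r = r^2 * 41 mod 47 = 8^2 * 41 = 17*41 = 39
  -> A = 39
B = 41^15 mod 47  (bits of 15 = 1111)
  bit 0 = 1: r = r^2 * 41 mod 47 = 1^2 * 41 = 1*41 = 41
  bit 1 = 1: r = r^2 * 41 mod 47 = 41^2 * 41 = 36*41 = 19
  bit 2 = 1: r = r^2 * 41 mod 47 = 19^2 * 41 = 32*41 = 43
  bit 3 = 1: r = r^2 * 41 mod 47 = 43^2 * 41 = 16*41 = 45
  -> B = 45
s = B^a = 45^45 mod 47  (bits of 45 = 101101)
  bit 0 = 1: r = r^2 * 45 mod 47 = 1^2 * 45 = 1*45 = 45
  bit 1 = 0: r = r^2 mod 47 = 45^2 = 4
  bit 2 = 1: r = r^2 * 45 mod 47 = 4^2 * 45 = 16*45 = 15
  bit 3 = 1: r = r^2 * 45 mod 47 = 15^2 * 45 = 37*45 = 20
  bit 4 = 0: r = r^2 mod 47 = 20^2 = 24
  bit 5 = 1: r = r^2 * 45 mod 47 = 24^2 * 45 = 12*45 = 23
  -> s = B^a = 23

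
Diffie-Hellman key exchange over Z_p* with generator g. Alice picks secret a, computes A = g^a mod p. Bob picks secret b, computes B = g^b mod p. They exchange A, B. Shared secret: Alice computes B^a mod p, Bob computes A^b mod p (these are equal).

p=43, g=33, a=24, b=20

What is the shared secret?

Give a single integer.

A = 33^24 mod 43  (bits of 24 = 11000)
  bit 0 = 1: r = r^2 * 33 mod 43 = 1^2 * 33 = 1*33 = 33
  bit 1 = 1: r = r^2 * 33 mod 43 = 33^2 * 33 = 14*33 = 32
  bit 2 = 0: r = r^2 mod 43 = 32^2 = 35
  bit 3 = 0: r = r^2 mod 43 = 35^2 = 21
  bit 4 = 0: r = r^2 mod 43 = 21^2 = 11
  -> A = 11
B = 33^20 mod 43  (bits of 20 = 10100)
  bit 0 = 1: r = r^2 * 33 mod 43 = 1^2 * 33 = 1*33 = 33
  bit 1 = 0: r = r^2 mod 43 = 33^2 = 14
  bit 2 = 1: r = r^2 * 33 mod 43 = 14^2 * 33 = 24*33 = 18
  bit 3 = 0: r = r^2 mod 43 = 18^2 = 23
  bit 4 = 0: r = r^2 mod 43 = 23^2 = 13
  -> B = 13
s = B^a = 13^24 mod 43  (bits of 24 = 11000)
  bit 0 = 1: r = r^2 * 13 mod 43 = 1^2 * 13 = 1*13 = 13
  bit 1 = 1: r = r^2 * 13 mod 43 = 13^2 * 13 = 40*13 = 4
  bit 2 = 0: r = r^2 mod 43 = 4^2 = 16
  bit 3 = 0: r = r^2 mod 43 = 16^2 = 41
  bit 4 = 0: r = r^2 mod 43 = 41^2 = 4
  -> s = B^a = 4

Answer: 4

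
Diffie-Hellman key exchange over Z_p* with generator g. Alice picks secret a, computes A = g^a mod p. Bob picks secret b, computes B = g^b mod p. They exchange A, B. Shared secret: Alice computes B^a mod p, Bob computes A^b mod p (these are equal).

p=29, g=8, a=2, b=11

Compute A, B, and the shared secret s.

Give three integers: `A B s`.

Answer: 6 3 9

Derivation:
A = 8^2 mod 29  (bits of 2 = 10)
  bit 0 = 1: r = r^2 * 8 mod 29 = 1^2 * 8 = 1*8 = 8
  bit 1 = 0: r = r^2 mod 29 = 8^2 = 6
  -> A = 6
B = 8^11 mod 29  (bits of 11 = 1011)
  bit 0 = 1: r = r^2 * 8 mod 29 = 1^2 * 8 = 1*8 = 8
  bit 1 = 0: r = r^2 mod 29 = 8^2 = 6
  bit 2 = 1: r = r^2 * 8 mod 29 = 6^2 * 8 = 7*8 = 27
  bit 3 = 1: r = r^2 * 8 mod 29 = 27^2 * 8 = 4*8 = 3
  -> B = 3
s = B^a = 3^2 mod 29  (bits of 2 = 10)
  bit 0 = 1: r = r^2 * 3 mod 29 = 1^2 * 3 = 1*3 = 3
  bit 1 = 0: r = r^2 mod 29 = 3^2 = 9
  -> s = B^a = 9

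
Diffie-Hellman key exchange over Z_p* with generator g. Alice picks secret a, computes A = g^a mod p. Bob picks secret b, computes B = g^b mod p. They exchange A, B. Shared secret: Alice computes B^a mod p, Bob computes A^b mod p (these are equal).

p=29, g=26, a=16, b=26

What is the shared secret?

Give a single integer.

Answer: 24

Derivation:
A = 26^16 mod 29  (bits of 16 = 10000)
  bit 0 = 1: r = r^2 * 26 mod 29 = 1^2 * 26 = 1*26 = 26
  bit 1 = 0: r = r^2 mod 29 = 26^2 = 9
  bit 2 = 0: r = r^2 mod 29 = 9^2 = 23
  bit 3 = 0: r = r^2 mod 29 = 23^2 = 7
  bit 4 = 0: r = r^2 mod 29 = 7^2 = 20
  -> A = 20
B = 26^26 mod 29  (bits of 26 = 11010)
  bit 0 = 1: r = r^2 * 26 mod 29 = 1^2 * 26 = 1*26 = 26
  bit 1 = 1: r = r^2 * 26 mod 29 = 26^2 * 26 = 9*26 = 2
  bit 2 = 0: r = r^2 mod 29 = 2^2 = 4
  bit 3 = 1: r = r^2 * 26 mod 29 = 4^2 * 26 = 16*26 = 10
  bit 4 = 0: r = r^2 mod 29 = 10^2 = 13
  -> B = 13
s = B^a = 13^16 mod 29  (bits of 16 = 10000)
  bit 0 = 1: r = r^2 * 13 mod 29 = 1^2 * 13 = 1*13 = 13
  bit 1 = 0: r = r^2 mod 29 = 13^2 = 24
  bit 2 = 0: r = r^2 mod 29 = 24^2 = 25
  bit 3 = 0: r = r^2 mod 29 = 25^2 = 16
  bit 4 = 0: r = r^2 mod 29 = 16^2 = 24
  -> s = B^a = 24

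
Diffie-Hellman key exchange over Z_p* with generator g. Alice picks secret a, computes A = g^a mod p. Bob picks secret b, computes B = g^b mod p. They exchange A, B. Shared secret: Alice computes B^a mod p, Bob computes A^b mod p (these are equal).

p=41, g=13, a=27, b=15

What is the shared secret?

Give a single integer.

Answer: 38

Derivation:
A = 13^27 mod 41  (bits of 27 = 11011)
  bit 0 = 1: r = r^2 * 13 mod 41 = 1^2 * 13 = 1*13 = 13
  bit 1 = 1: r = r^2 * 13 mod 41 = 13^2 * 13 = 5*13 = 24
  bit 2 = 0: r = r^2 mod 41 = 24^2 = 2
  bit 3 = 1: r = r^2 * 13 mod 41 = 2^2 * 13 = 4*13 = 11
  bit 4 = 1: r = r^2 * 13 mod 41 = 11^2 * 13 = 39*13 = 15
  -> A = 15
B = 13^15 mod 41  (bits of 15 = 1111)
  bit 0 = 1: r = r^2 * 13 mod 41 = 1^2 * 13 = 1*13 = 13
  bit 1 = 1: r = r^2 * 13 mod 41 = 13^2 * 13 = 5*13 = 24
  bit 2 = 1: r = r^2 * 13 mod 41 = 24^2 * 13 = 2*13 = 26
  bit 3 = 1: r = r^2 * 13 mod 41 = 26^2 * 13 = 20*13 = 14
  -> B = 14
s = B^a = 14^27 mod 41  (bits of 27 = 11011)
  bit 0 = 1: r = r^2 * 14 mod 41 = 1^2 * 14 = 1*14 = 14
  bit 1 = 1: r = r^2 * 14 mod 41 = 14^2 * 14 = 32*14 = 38
  bit 2 = 0: r = r^2 mod 41 = 38^2 = 9
  bit 3 = 1: r = r^2 * 14 mod 41 = 9^2 * 14 = 40*14 = 27
  bit 4 = 1: r = r^2 * 14 mod 41 = 27^2 * 14 = 32*14 = 38
  -> s = B^a = 38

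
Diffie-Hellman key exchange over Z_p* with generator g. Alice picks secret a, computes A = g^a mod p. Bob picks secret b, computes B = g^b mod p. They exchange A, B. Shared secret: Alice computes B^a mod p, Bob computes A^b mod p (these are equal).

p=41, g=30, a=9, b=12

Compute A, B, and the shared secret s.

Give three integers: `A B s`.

A = 30^9 mod 41  (bits of 9 = 1001)
  bit 0 = 1: r = r^2 * 30 mod 41 = 1^2 * 30 = 1*30 = 30
  bit 1 = 0: r = r^2 mod 41 = 30^2 = 39
  bit 2 = 0: r = r^2 mod 41 = 39^2 = 4
  bit 3 = 1: r = r^2 * 30 mod 41 = 4^2 * 30 = 16*30 = 29
  -> A = 29
B = 30^12 mod 41  (bits of 12 = 1100)
  bit 0 = 1: r = r^2 * 30 mod 41 = 1^2 * 30 = 1*30 = 30
  bit 1 = 1: r = r^2 * 30 mod 41 = 30^2 * 30 = 39*30 = 22
  bit 2 = 0: r = r^2 mod 41 = 22^2 = 33
  bit 3 = 0: r = r^2 mod 41 = 33^2 = 23
  -> B = 23
s = B^a = 23^9 mod 41  (bits of 9 = 1001)
  bit 0 = 1: r = r^2 * 23 mod 41 = 1^2 * 23 = 1*23 = 23
  bit 1 = 0: r = r^2 mod 41 = 23^2 = 37
  bit 2 = 0: r = r^2 mod 41 = 37^2 = 16
  bit 3 = 1: r = r^2 * 23 mod 41 = 16^2 * 23 = 10*23 = 25
  -> s = B^a = 25

Answer: 29 23 25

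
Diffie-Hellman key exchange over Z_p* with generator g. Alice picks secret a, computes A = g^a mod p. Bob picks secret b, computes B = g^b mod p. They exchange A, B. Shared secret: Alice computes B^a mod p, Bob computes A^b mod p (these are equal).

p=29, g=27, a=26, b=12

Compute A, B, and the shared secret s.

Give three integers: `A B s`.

A = 27^26 mod 29  (bits of 26 = 11010)
  bit 0 = 1: r = r^2 * 27 mod 29 = 1^2 * 27 = 1*27 = 27
  bit 1 = 1: r = r^2 * 27 mod 29 = 27^2 * 27 = 4*27 = 21
  bit 2 = 0: r = r^2 mod 29 = 21^2 = 6
  bit 3 = 1: r = r^2 * 27 mod 29 = 6^2 * 27 = 7*27 = 15
  bit 4 = 0: r = r^2 mod 29 = 15^2 = 22
  -> A = 22
B = 27^12 mod 29  (bits of 12 = 1100)
  bit 0 = 1: r = r^2 * 27 mod 29 = 1^2 * 27 = 1*27 = 27
  bit 1 = 1: r = r^2 * 27 mod 29 = 27^2 * 27 = 4*27 = 21
  bit 2 = 0: r = r^2 mod 29 = 21^2 = 6
  bit 3 = 0: r = r^2 mod 29 = 6^2 = 7
  -> B = 7
s = B^a = 7^26 mod 29  (bits of 26 = 11010)
  bit 0 = 1: r = r^2 * 7 mod 29 = 1^2 * 7 = 1*7 = 7
  bit 1 = 1: r = r^2 * 7 mod 29 = 7^2 * 7 = 20*7 = 24
  bit 2 = 0: r = r^2 mod 29 = 24^2 = 25
  bit 3 = 1: r = r^2 * 7 mod 29 = 25^2 * 7 = 16*7 = 25
  bit 4 = 0: r = r^2 mod 29 = 25^2 = 16
  -> s = B^a = 16

Answer: 22 7 16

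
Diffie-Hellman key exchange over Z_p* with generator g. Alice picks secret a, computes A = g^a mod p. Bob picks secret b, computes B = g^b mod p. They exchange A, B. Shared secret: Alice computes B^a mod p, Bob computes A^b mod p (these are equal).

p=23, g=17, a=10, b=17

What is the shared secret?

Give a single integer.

Answer: 2

Derivation:
A = 17^10 mod 23  (bits of 10 = 1010)
  bit 0 = 1: r = r^2 * 17 mod 23 = 1^2 * 17 = 1*17 = 17
  bit 1 = 0: r = r^2 mod 23 = 17^2 = 13
  bit 2 = 1: r = r^2 * 17 mod 23 = 13^2 * 17 = 8*17 = 21
  bit 3 = 0: r = r^2 mod 23 = 21^2 = 4
  -> A = 4
B = 17^17 mod 23  (bits of 17 = 10001)
  bit 0 = 1: r = r^2 * 17 mod 23 = 1^2 * 17 = 1*17 = 17
  bit 1 = 0: r = r^2 mod 23 = 17^2 = 13
  bit 2 = 0: r = r^2 mod 23 = 13^2 = 8
  bit 3 = 0: r = r^2 mod 23 = 8^2 = 18
  bit 4 = 1: r = r^2 * 17 mod 23 = 18^2 * 17 = 2*17 = 11
  -> B = 11
s = B^a = 11^10 mod 23  (bits of 10 = 1010)
  bit 0 = 1: r = r^2 * 11 mod 23 = 1^2 * 11 = 1*11 = 11
  bit 1 = 0: r = r^2 mod 23 = 11^2 = 6
  bit 2 = 1: r = r^2 * 11 mod 23 = 6^2 * 11 = 13*11 = 5
  bit 3 = 0: r = r^2 mod 23 = 5^2 = 2
  -> s = B^a = 2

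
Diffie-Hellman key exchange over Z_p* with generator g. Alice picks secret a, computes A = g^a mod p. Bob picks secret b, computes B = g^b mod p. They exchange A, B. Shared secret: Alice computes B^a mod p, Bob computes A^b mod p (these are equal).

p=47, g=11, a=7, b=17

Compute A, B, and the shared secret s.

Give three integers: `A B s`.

A = 11^7 mod 47  (bits of 7 = 111)
  bit 0 = 1: r = r^2 * 11 mod 47 = 1^2 * 11 = 1*11 = 11
  bit 1 = 1: r = r^2 * 11 mod 47 = 11^2 * 11 = 27*11 = 15
  bit 2 = 1: r = r^2 * 11 mod 47 = 15^2 * 11 = 37*11 = 31
  -> A = 31
B = 11^17 mod 47  (bits of 17 = 10001)
  bit 0 = 1: r = r^2 * 11 mod 47 = 1^2 * 11 = 1*11 = 11
  bit 1 = 0: r = r^2 mod 47 = 11^2 = 27
  bit 2 = 0: r = r^2 mod 47 = 27^2 = 24
  bit 3 = 0: r = r^2 mod 47 = 24^2 = 12
  bit 4 = 1: r = r^2 * 11 mod 47 = 12^2 * 11 = 3*11 = 33
  -> B = 33
s = B^a = 33^7 mod 47  (bits of 7 = 111)
  bit 0 = 1: r = r^2 * 33 mod 47 = 1^2 * 33 = 1*33 = 33
  bit 1 = 1: r = r^2 * 33 mod 47 = 33^2 * 33 = 8*33 = 29
  bit 2 = 1: r = r^2 * 33 mod 47 = 29^2 * 33 = 42*33 = 23
  -> s = B^a = 23

Answer: 31 33 23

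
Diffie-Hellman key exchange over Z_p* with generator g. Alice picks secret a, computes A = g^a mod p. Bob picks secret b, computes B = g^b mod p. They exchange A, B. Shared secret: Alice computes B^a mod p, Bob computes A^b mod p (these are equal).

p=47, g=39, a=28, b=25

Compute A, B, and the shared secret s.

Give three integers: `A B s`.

Answer: 9 30 34

Derivation:
A = 39^28 mod 47  (bits of 28 = 11100)
  bit 0 = 1: r = r^2 * 39 mod 47 = 1^2 * 39 = 1*39 = 39
  bit 1 = 1: r = r^2 * 39 mod 47 = 39^2 * 39 = 17*39 = 5
  bit 2 = 1: r = r^2 * 39 mod 47 = 5^2 * 39 = 25*39 = 35
  bit 3 = 0: r = r^2 mod 47 = 35^2 = 3
  bit 4 = 0: r = r^2 mod 47 = 3^2 = 9
  -> A = 9
B = 39^25 mod 47  (bits of 25 = 11001)
  bit 0 = 1: r = r^2 * 39 mod 47 = 1^2 * 39 = 1*39 = 39
  bit 1 = 1: r = r^2 * 39 mod 47 = 39^2 * 39 = 17*39 = 5
  bit 2 = 0: r = r^2 mod 47 = 5^2 = 25
  bit 3 = 0: r = r^2 mod 47 = 25^2 = 14
  bit 4 = 1: r = r^2 * 39 mod 47 = 14^2 * 39 = 8*39 = 30
  -> B = 30
s = B^a = 30^28 mod 47  (bits of 28 = 11100)
  bit 0 = 1: r = r^2 * 30 mod 47 = 1^2 * 30 = 1*30 = 30
  bit 1 = 1: r = r^2 * 30 mod 47 = 30^2 * 30 = 7*30 = 22
  bit 2 = 1: r = r^2 * 30 mod 47 = 22^2 * 30 = 14*30 = 44
  bit 3 = 0: r = r^2 mod 47 = 44^2 = 9
  bit 4 = 0: r = r^2 mod 47 = 9^2 = 34
  -> s = B^a = 34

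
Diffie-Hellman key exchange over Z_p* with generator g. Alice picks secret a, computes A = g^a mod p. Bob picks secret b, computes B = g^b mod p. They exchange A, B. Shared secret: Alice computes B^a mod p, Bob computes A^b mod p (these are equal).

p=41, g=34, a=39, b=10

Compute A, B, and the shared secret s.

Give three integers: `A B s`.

Answer: 35 9 32

Derivation:
A = 34^39 mod 41  (bits of 39 = 100111)
  bit 0 = 1: r = r^2 * 34 mod 41 = 1^2 * 34 = 1*34 = 34
  bit 1 = 0: r = r^2 mod 41 = 34^2 = 8
  bit 2 = 0: r = r^2 mod 41 = 8^2 = 23
  bit 3 = 1: r = r^2 * 34 mod 41 = 23^2 * 34 = 37*34 = 28
  bit 4 = 1: r = r^2 * 34 mod 41 = 28^2 * 34 = 5*34 = 6
  bit 5 = 1: r = r^2 * 34 mod 41 = 6^2 * 34 = 36*34 = 35
  -> A = 35
B = 34^10 mod 41  (bits of 10 = 1010)
  bit 0 = 1: r = r^2 * 34 mod 41 = 1^2 * 34 = 1*34 = 34
  bit 1 = 0: r = r^2 mod 41 = 34^2 = 8
  bit 2 = 1: r = r^2 * 34 mod 41 = 8^2 * 34 = 23*34 = 3
  bit 3 = 0: r = r^2 mod 41 = 3^2 = 9
  -> B = 9
s = B^a = 9^39 mod 41  (bits of 39 = 100111)
  bit 0 = 1: r = r^2 * 9 mod 41 = 1^2 * 9 = 1*9 = 9
  bit 1 = 0: r = r^2 mod 41 = 9^2 = 40
  bit 2 = 0: r = r^2 mod 41 = 40^2 = 1
  bit 3 = 1: r = r^2 * 9 mod 41 = 1^2 * 9 = 1*9 = 9
  bit 4 = 1: r = r^2 * 9 mod 41 = 9^2 * 9 = 40*9 = 32
  bit 5 = 1: r = r^2 * 9 mod 41 = 32^2 * 9 = 40*9 = 32
  -> s = B^a = 32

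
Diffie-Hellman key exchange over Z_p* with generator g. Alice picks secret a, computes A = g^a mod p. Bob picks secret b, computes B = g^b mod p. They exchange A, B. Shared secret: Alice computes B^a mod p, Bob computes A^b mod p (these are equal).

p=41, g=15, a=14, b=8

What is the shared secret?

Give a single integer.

A = 15^14 mod 41  (bits of 14 = 1110)
  bit 0 = 1: r = r^2 * 15 mod 41 = 1^2 * 15 = 1*15 = 15
  bit 1 = 1: r = r^2 * 15 mod 41 = 15^2 * 15 = 20*15 = 13
  bit 2 = 1: r = r^2 * 15 mod 41 = 13^2 * 15 = 5*15 = 34
  bit 3 = 0: r = r^2 mod 41 = 34^2 = 8
  -> A = 8
B = 15^8 mod 41  (bits of 8 = 1000)
  bit 0 = 1: r = r^2 * 15 mod 41 = 1^2 * 15 = 1*15 = 15
  bit 1 = 0: r = r^2 mod 41 = 15^2 = 20
  bit 2 = 0: r = r^2 mod 41 = 20^2 = 31
  bit 3 = 0: r = r^2 mod 41 = 31^2 = 18
  -> B = 18
s = B^a = 18^14 mod 41  (bits of 14 = 1110)
  bit 0 = 1: r = r^2 * 18 mod 41 = 1^2 * 18 = 1*18 = 18
  bit 1 = 1: r = r^2 * 18 mod 41 = 18^2 * 18 = 37*18 = 10
  bit 2 = 1: r = r^2 * 18 mod 41 = 10^2 * 18 = 18*18 = 37
  bit 3 = 0: r = r^2 mod 41 = 37^2 = 16
  -> s = B^a = 16

Answer: 16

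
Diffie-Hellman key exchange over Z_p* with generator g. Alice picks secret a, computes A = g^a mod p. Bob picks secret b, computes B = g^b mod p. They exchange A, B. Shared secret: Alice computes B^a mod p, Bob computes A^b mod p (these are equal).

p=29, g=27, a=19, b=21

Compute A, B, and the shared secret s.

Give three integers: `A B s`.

Answer: 3 12 17

Derivation:
A = 27^19 mod 29  (bits of 19 = 10011)
  bit 0 = 1: r = r^2 * 27 mod 29 = 1^2 * 27 = 1*27 = 27
  bit 1 = 0: r = r^2 mod 29 = 27^2 = 4
  bit 2 = 0: r = r^2 mod 29 = 4^2 = 16
  bit 3 = 1: r = r^2 * 27 mod 29 = 16^2 * 27 = 24*27 = 10
  bit 4 = 1: r = r^2 * 27 mod 29 = 10^2 * 27 = 13*27 = 3
  -> A = 3
B = 27^21 mod 29  (bits of 21 = 10101)
  bit 0 = 1: r = r^2 * 27 mod 29 = 1^2 * 27 = 1*27 = 27
  bit 1 = 0: r = r^2 mod 29 = 27^2 = 4
  bit 2 = 1: r = r^2 * 27 mod 29 = 4^2 * 27 = 16*27 = 26
  bit 3 = 0: r = r^2 mod 29 = 26^2 = 9
  bit 4 = 1: r = r^2 * 27 mod 29 = 9^2 * 27 = 23*27 = 12
  -> B = 12
s = B^a = 12^19 mod 29  (bits of 19 = 10011)
  bit 0 = 1: r = r^2 * 12 mod 29 = 1^2 * 12 = 1*12 = 12
  bit 1 = 0: r = r^2 mod 29 = 12^2 = 28
  bit 2 = 0: r = r^2 mod 29 = 28^2 = 1
  bit 3 = 1: r = r^2 * 12 mod 29 = 1^2 * 12 = 1*12 = 12
  bit 4 = 1: r = r^2 * 12 mod 29 = 12^2 * 12 = 28*12 = 17
  -> s = B^a = 17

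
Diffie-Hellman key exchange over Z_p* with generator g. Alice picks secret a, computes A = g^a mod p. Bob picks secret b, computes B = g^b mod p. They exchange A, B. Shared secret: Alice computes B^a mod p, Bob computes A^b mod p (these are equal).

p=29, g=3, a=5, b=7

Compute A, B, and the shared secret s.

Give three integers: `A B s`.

A = 3^5 mod 29  (bits of 5 = 101)
  bit 0 = 1: r = r^2 * 3 mod 29 = 1^2 * 3 = 1*3 = 3
  bit 1 = 0: r = r^2 mod 29 = 3^2 = 9
  bit 2 = 1: r = r^2 * 3 mod 29 = 9^2 * 3 = 23*3 = 11
  -> A = 11
B = 3^7 mod 29  (bits of 7 = 111)
  bit 0 = 1: r = r^2 * 3 mod 29 = 1^2 * 3 = 1*3 = 3
  bit 1 = 1: r = r^2 * 3 mod 29 = 3^2 * 3 = 9*3 = 27
  bit 2 = 1: r = r^2 * 3 mod 29 = 27^2 * 3 = 4*3 = 12
  -> B = 12
s = B^a = 12^5 mod 29  (bits of 5 = 101)
  bit 0 = 1: r = r^2 * 12 mod 29 = 1^2 * 12 = 1*12 = 12
  bit 1 = 0: r = r^2 mod 29 = 12^2 = 28
  bit 2 = 1: r = r^2 * 12 mod 29 = 28^2 * 12 = 1*12 = 12
  -> s = B^a = 12

Answer: 11 12 12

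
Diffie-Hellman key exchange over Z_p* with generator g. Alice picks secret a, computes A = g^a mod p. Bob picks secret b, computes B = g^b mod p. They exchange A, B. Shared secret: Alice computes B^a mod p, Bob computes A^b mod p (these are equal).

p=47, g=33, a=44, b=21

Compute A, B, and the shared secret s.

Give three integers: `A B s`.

A = 33^44 mod 47  (bits of 44 = 101100)
  bit 0 = 1: r = r^2 * 33 mod 47 = 1^2 * 33 = 1*33 = 33
  bit 1 = 0: r = r^2 mod 47 = 33^2 = 8
  bit 2 = 1: r = r^2 * 33 mod 47 = 8^2 * 33 = 17*33 = 44
  bit 3 = 1: r = r^2 * 33 mod 47 = 44^2 * 33 = 9*33 = 15
  bit 4 = 0: r = r^2 mod 47 = 15^2 = 37
  bit 5 = 0: r = r^2 mod 47 = 37^2 = 6
  -> A = 6
B = 33^21 mod 47  (bits of 21 = 10101)
  bit 0 = 1: r = r^2 * 33 mod 47 = 1^2 * 33 = 1*33 = 33
  bit 1 = 0: r = r^2 mod 47 = 33^2 = 8
  bit 2 = 1: r = r^2 * 33 mod 47 = 8^2 * 33 = 17*33 = 44
  bit 3 = 0: r = r^2 mod 47 = 44^2 = 9
  bit 4 = 1: r = r^2 * 33 mod 47 = 9^2 * 33 = 34*33 = 41
  -> B = 41
s = B^a = 41^44 mod 47  (bits of 44 = 101100)
  bit 0 = 1: r = r^2 * 41 mod 47 = 1^2 * 41 = 1*41 = 41
  bit 1 = 0: r = r^2 mod 47 = 41^2 = 36
  bit 2 = 1: r = r^2 * 41 mod 47 = 36^2 * 41 = 27*41 = 26
  bit 3 = 1: r = r^2 * 41 mod 47 = 26^2 * 41 = 18*41 = 33
  bit 4 = 0: r = r^2 mod 47 = 33^2 = 8
  bit 5 = 0: r = r^2 mod 47 = 8^2 = 17
  -> s = B^a = 17

Answer: 6 41 17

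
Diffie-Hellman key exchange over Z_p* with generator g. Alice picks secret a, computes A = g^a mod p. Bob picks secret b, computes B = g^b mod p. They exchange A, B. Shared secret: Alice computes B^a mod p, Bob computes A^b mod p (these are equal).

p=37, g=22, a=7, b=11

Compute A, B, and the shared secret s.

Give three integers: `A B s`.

Answer: 2 18 13

Derivation:
A = 22^7 mod 37  (bits of 7 = 111)
  bit 0 = 1: r = r^2 * 22 mod 37 = 1^2 * 22 = 1*22 = 22
  bit 1 = 1: r = r^2 * 22 mod 37 = 22^2 * 22 = 3*22 = 29
  bit 2 = 1: r = r^2 * 22 mod 37 = 29^2 * 22 = 27*22 = 2
  -> A = 2
B = 22^11 mod 37  (bits of 11 = 1011)
  bit 0 = 1: r = r^2 * 22 mod 37 = 1^2 * 22 = 1*22 = 22
  bit 1 = 0: r = r^2 mod 37 = 22^2 = 3
  bit 2 = 1: r = r^2 * 22 mod 37 = 3^2 * 22 = 9*22 = 13
  bit 3 = 1: r = r^2 * 22 mod 37 = 13^2 * 22 = 21*22 = 18
  -> B = 18
s = B^a = 18^7 mod 37  (bits of 7 = 111)
  bit 0 = 1: r = r^2 * 18 mod 37 = 1^2 * 18 = 1*18 = 18
  bit 1 = 1: r = r^2 * 18 mod 37 = 18^2 * 18 = 28*18 = 23
  bit 2 = 1: r = r^2 * 18 mod 37 = 23^2 * 18 = 11*18 = 13
  -> s = B^a = 13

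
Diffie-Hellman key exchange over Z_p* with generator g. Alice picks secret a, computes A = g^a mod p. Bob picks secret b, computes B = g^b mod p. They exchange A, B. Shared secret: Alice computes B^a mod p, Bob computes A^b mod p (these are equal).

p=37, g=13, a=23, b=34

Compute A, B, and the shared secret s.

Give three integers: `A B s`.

Answer: 2 30 28

Derivation:
A = 13^23 mod 37  (bits of 23 = 10111)
  bit 0 = 1: r = r^2 * 13 mod 37 = 1^2 * 13 = 1*13 = 13
  bit 1 = 0: r = r^2 mod 37 = 13^2 = 21
  bit 2 = 1: r = r^2 * 13 mod 37 = 21^2 * 13 = 34*13 = 35
  bit 3 = 1: r = r^2 * 13 mod 37 = 35^2 * 13 = 4*13 = 15
  bit 4 = 1: r = r^2 * 13 mod 37 = 15^2 * 13 = 3*13 = 2
  -> A = 2
B = 13^34 mod 37  (bits of 34 = 100010)
  bit 0 = 1: r = r^2 * 13 mod 37 = 1^2 * 13 = 1*13 = 13
  bit 1 = 0: r = r^2 mod 37 = 13^2 = 21
  bit 2 = 0: r = r^2 mod 37 = 21^2 = 34
  bit 3 = 0: r = r^2 mod 37 = 34^2 = 9
  bit 4 = 1: r = r^2 * 13 mod 37 = 9^2 * 13 = 7*13 = 17
  bit 5 = 0: r = r^2 mod 37 = 17^2 = 30
  -> B = 30
s = B^a = 30^23 mod 37  (bits of 23 = 10111)
  bit 0 = 1: r = r^2 * 30 mod 37 = 1^2 * 30 = 1*30 = 30
  bit 1 = 0: r = r^2 mod 37 = 30^2 = 12
  bit 2 = 1: r = r^2 * 30 mod 37 = 12^2 * 30 = 33*30 = 28
  bit 3 = 1: r = r^2 * 30 mod 37 = 28^2 * 30 = 7*30 = 25
  bit 4 = 1: r = r^2 * 30 mod 37 = 25^2 * 30 = 33*30 = 28
  -> s = B^a = 28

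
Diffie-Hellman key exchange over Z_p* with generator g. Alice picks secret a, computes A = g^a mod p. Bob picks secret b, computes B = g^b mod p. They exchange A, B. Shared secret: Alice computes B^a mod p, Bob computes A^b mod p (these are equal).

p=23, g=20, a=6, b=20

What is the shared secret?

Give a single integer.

Answer: 8

Derivation:
A = 20^6 mod 23  (bits of 6 = 110)
  bit 0 = 1: r = r^2 * 20 mod 23 = 1^2 * 20 = 1*20 = 20
  bit 1 = 1: r = r^2 * 20 mod 23 = 20^2 * 20 = 9*20 = 19
  bit 2 = 0: r = r^2 mod 23 = 19^2 = 16
  -> A = 16
B = 20^20 mod 23  (bits of 20 = 10100)
  bit 0 = 1: r = r^2 * 20 mod 23 = 1^2 * 20 = 1*20 = 20
  bit 1 = 0: r = r^2 mod 23 = 20^2 = 9
  bit 2 = 1: r = r^2 * 20 mod 23 = 9^2 * 20 = 12*20 = 10
  bit 3 = 0: r = r^2 mod 23 = 10^2 = 8
  bit 4 = 0: r = r^2 mod 23 = 8^2 = 18
  -> B = 18
s = B^a = 18^6 mod 23  (bits of 6 = 110)
  bit 0 = 1: r = r^2 * 18 mod 23 = 1^2 * 18 = 1*18 = 18
  bit 1 = 1: r = r^2 * 18 mod 23 = 18^2 * 18 = 2*18 = 13
  bit 2 = 0: r = r^2 mod 23 = 13^2 = 8
  -> s = B^a = 8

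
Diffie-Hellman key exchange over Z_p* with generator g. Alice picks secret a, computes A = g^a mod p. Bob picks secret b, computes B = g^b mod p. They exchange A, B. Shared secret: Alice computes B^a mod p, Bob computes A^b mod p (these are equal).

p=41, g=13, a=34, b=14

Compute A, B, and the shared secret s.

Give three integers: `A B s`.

Answer: 21 20 23

Derivation:
A = 13^34 mod 41  (bits of 34 = 100010)
  bit 0 = 1: r = r^2 * 13 mod 41 = 1^2 * 13 = 1*13 = 13
  bit 1 = 0: r = r^2 mod 41 = 13^2 = 5
  bit 2 = 0: r = r^2 mod 41 = 5^2 = 25
  bit 3 = 0: r = r^2 mod 41 = 25^2 = 10
  bit 4 = 1: r = r^2 * 13 mod 41 = 10^2 * 13 = 18*13 = 29
  bit 5 = 0: r = r^2 mod 41 = 29^2 = 21
  -> A = 21
B = 13^14 mod 41  (bits of 14 = 1110)
  bit 0 = 1: r = r^2 * 13 mod 41 = 1^2 * 13 = 1*13 = 13
  bit 1 = 1: r = r^2 * 13 mod 41 = 13^2 * 13 = 5*13 = 24
  bit 2 = 1: r = r^2 * 13 mod 41 = 24^2 * 13 = 2*13 = 26
  bit 3 = 0: r = r^2 mod 41 = 26^2 = 20
  -> B = 20
s = B^a = 20^34 mod 41  (bits of 34 = 100010)
  bit 0 = 1: r = r^2 * 20 mod 41 = 1^2 * 20 = 1*20 = 20
  bit 1 = 0: r = r^2 mod 41 = 20^2 = 31
  bit 2 = 0: r = r^2 mod 41 = 31^2 = 18
  bit 3 = 0: r = r^2 mod 41 = 18^2 = 37
  bit 4 = 1: r = r^2 * 20 mod 41 = 37^2 * 20 = 16*20 = 33
  bit 5 = 0: r = r^2 mod 41 = 33^2 = 23
  -> s = B^a = 23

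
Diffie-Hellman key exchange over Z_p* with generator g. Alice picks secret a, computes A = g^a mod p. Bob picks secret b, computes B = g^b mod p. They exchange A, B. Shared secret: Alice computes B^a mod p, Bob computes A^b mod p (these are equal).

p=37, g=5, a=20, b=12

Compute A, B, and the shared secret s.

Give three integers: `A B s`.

Answer: 12 10 26

Derivation:
A = 5^20 mod 37  (bits of 20 = 10100)
  bit 0 = 1: r = r^2 * 5 mod 37 = 1^2 * 5 = 1*5 = 5
  bit 1 = 0: r = r^2 mod 37 = 5^2 = 25
  bit 2 = 1: r = r^2 * 5 mod 37 = 25^2 * 5 = 33*5 = 17
  bit 3 = 0: r = r^2 mod 37 = 17^2 = 30
  bit 4 = 0: r = r^2 mod 37 = 30^2 = 12
  -> A = 12
B = 5^12 mod 37  (bits of 12 = 1100)
  bit 0 = 1: r = r^2 * 5 mod 37 = 1^2 * 5 = 1*5 = 5
  bit 1 = 1: r = r^2 * 5 mod 37 = 5^2 * 5 = 25*5 = 14
  bit 2 = 0: r = r^2 mod 37 = 14^2 = 11
  bit 3 = 0: r = r^2 mod 37 = 11^2 = 10
  -> B = 10
s = B^a = 10^20 mod 37  (bits of 20 = 10100)
  bit 0 = 1: r = r^2 * 10 mod 37 = 1^2 * 10 = 1*10 = 10
  bit 1 = 0: r = r^2 mod 37 = 10^2 = 26
  bit 2 = 1: r = r^2 * 10 mod 37 = 26^2 * 10 = 10*10 = 26
  bit 3 = 0: r = r^2 mod 37 = 26^2 = 10
  bit 4 = 0: r = r^2 mod 37 = 10^2 = 26
  -> s = B^a = 26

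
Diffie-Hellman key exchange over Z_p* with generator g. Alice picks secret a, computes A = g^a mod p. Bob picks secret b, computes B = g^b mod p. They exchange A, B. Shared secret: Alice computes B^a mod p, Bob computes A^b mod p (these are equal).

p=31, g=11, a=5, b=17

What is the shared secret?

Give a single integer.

A = 11^5 mod 31  (bits of 5 = 101)
  bit 0 = 1: r = r^2 * 11 mod 31 = 1^2 * 11 = 1*11 = 11
  bit 1 = 0: r = r^2 mod 31 = 11^2 = 28
  bit 2 = 1: r = r^2 * 11 mod 31 = 28^2 * 11 = 9*11 = 6
  -> A = 6
B = 11^17 mod 31  (bits of 17 = 10001)
  bit 0 = 1: r = r^2 * 11 mod 31 = 1^2 * 11 = 1*11 = 11
  bit 1 = 0: r = r^2 mod 31 = 11^2 = 28
  bit 2 = 0: r = r^2 mod 31 = 28^2 = 9
  bit 3 = 0: r = r^2 mod 31 = 9^2 = 19
  bit 4 = 1: r = r^2 * 11 mod 31 = 19^2 * 11 = 20*11 = 3
  -> B = 3
s = B^a = 3^5 mod 31  (bits of 5 = 101)
  bit 0 = 1: r = r^2 * 3 mod 31 = 1^2 * 3 = 1*3 = 3
  bit 1 = 0: r = r^2 mod 31 = 3^2 = 9
  bit 2 = 1: r = r^2 * 3 mod 31 = 9^2 * 3 = 19*3 = 26
  -> s = B^a = 26

Answer: 26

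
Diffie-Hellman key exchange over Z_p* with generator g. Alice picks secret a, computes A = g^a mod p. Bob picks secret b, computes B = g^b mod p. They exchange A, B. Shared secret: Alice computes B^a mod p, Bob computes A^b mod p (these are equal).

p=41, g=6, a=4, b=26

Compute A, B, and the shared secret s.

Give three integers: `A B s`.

A = 6^4 mod 41  (bits of 4 = 100)
  bit 0 = 1: r = r^2 * 6 mod 41 = 1^2 * 6 = 1*6 = 6
  bit 1 = 0: r = r^2 mod 41 = 6^2 = 36
  bit 2 = 0: r = r^2 mod 41 = 36^2 = 25
  -> A = 25
B = 6^26 mod 41  (bits of 26 = 11010)
  bit 0 = 1: r = r^2 * 6 mod 41 = 1^2 * 6 = 1*6 = 6
  bit 1 = 1: r = r^2 * 6 mod 41 = 6^2 * 6 = 36*6 = 11
  bit 2 = 0: r = r^2 mod 41 = 11^2 = 39
  bit 3 = 1: r = r^2 * 6 mod 41 = 39^2 * 6 = 4*6 = 24
  bit 4 = 0: r = r^2 mod 41 = 24^2 = 2
  -> B = 2
s = B^a = 2^4 mod 41  (bits of 4 = 100)
  bit 0 = 1: r = r^2 * 2 mod 41 = 1^2 * 2 = 1*2 = 2
  bit 1 = 0: r = r^2 mod 41 = 2^2 = 4
  bit 2 = 0: r = r^2 mod 41 = 4^2 = 16
  -> s = B^a = 16

Answer: 25 2 16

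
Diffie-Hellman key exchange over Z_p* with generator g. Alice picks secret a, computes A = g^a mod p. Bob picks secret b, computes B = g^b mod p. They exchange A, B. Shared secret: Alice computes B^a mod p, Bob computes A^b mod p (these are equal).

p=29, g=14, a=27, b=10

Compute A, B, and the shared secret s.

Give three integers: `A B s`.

Answer: 27 13 9

Derivation:
A = 14^27 mod 29  (bits of 27 = 11011)
  bit 0 = 1: r = r^2 * 14 mod 29 = 1^2 * 14 = 1*14 = 14
  bit 1 = 1: r = r^2 * 14 mod 29 = 14^2 * 14 = 22*14 = 18
  bit 2 = 0: r = r^2 mod 29 = 18^2 = 5
  bit 3 = 1: r = r^2 * 14 mod 29 = 5^2 * 14 = 25*14 = 2
  bit 4 = 1: r = r^2 * 14 mod 29 = 2^2 * 14 = 4*14 = 27
  -> A = 27
B = 14^10 mod 29  (bits of 10 = 1010)
  bit 0 = 1: r = r^2 * 14 mod 29 = 1^2 * 14 = 1*14 = 14
  bit 1 = 0: r = r^2 mod 29 = 14^2 = 22
  bit 2 = 1: r = r^2 * 14 mod 29 = 22^2 * 14 = 20*14 = 19
  bit 3 = 0: r = r^2 mod 29 = 19^2 = 13
  -> B = 13
s = B^a = 13^27 mod 29  (bits of 27 = 11011)
  bit 0 = 1: r = r^2 * 13 mod 29 = 1^2 * 13 = 1*13 = 13
  bit 1 = 1: r = r^2 * 13 mod 29 = 13^2 * 13 = 24*13 = 22
  bit 2 = 0: r = r^2 mod 29 = 22^2 = 20
  bit 3 = 1: r = r^2 * 13 mod 29 = 20^2 * 13 = 23*13 = 9
  bit 4 = 1: r = r^2 * 13 mod 29 = 9^2 * 13 = 23*13 = 9
  -> s = B^a = 9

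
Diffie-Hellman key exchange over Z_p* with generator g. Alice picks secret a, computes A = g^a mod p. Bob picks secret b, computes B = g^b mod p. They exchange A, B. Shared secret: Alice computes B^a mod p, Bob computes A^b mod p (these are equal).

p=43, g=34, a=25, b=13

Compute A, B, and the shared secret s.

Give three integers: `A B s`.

A = 34^25 mod 43  (bits of 25 = 11001)
  bit 0 = 1: r = r^2 * 34 mod 43 = 1^2 * 34 = 1*34 = 34
  bit 1 = 1: r = r^2 * 34 mod 43 = 34^2 * 34 = 38*34 = 2
  bit 2 = 0: r = r^2 mod 43 = 2^2 = 4
  bit 3 = 0: r = r^2 mod 43 = 4^2 = 16
  bit 4 = 1: r = r^2 * 34 mod 43 = 16^2 * 34 = 41*34 = 18
  -> A = 18
B = 34^13 mod 43  (bits of 13 = 1101)
  bit 0 = 1: r = r^2 * 34 mod 43 = 1^2 * 34 = 1*34 = 34
  bit 1 = 1: r = r^2 * 34 mod 43 = 34^2 * 34 = 38*34 = 2
  bit 2 = 0: r = r^2 mod 43 = 2^2 = 4
  bit 3 = 1: r = r^2 * 34 mod 43 = 4^2 * 34 = 16*34 = 28
  -> B = 28
s = B^a = 28^25 mod 43  (bits of 25 = 11001)
  bit 0 = 1: r = r^2 * 28 mod 43 = 1^2 * 28 = 1*28 = 28
  bit 1 = 1: r = r^2 * 28 mod 43 = 28^2 * 28 = 10*28 = 22
  bit 2 = 0: r = r^2 mod 43 = 22^2 = 11
  bit 3 = 0: r = r^2 mod 43 = 11^2 = 35
  bit 4 = 1: r = r^2 * 28 mod 43 = 35^2 * 28 = 21*28 = 29
  -> s = B^a = 29

Answer: 18 28 29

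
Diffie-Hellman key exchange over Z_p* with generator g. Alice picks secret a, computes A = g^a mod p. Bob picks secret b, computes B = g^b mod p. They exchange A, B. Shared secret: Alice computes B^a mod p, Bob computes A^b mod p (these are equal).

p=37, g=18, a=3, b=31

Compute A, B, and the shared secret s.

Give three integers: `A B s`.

A = 18^3 mod 37  (bits of 3 = 11)
  bit 0 = 1: r = r^2 * 18 mod 37 = 1^2 * 18 = 1*18 = 18
  bit 1 = 1: r = r^2 * 18 mod 37 = 18^2 * 18 = 28*18 = 23
  -> A = 23
B = 18^31 mod 37  (bits of 31 = 11111)
  bit 0 = 1: r = r^2 * 18 mod 37 = 1^2 * 18 = 1*18 = 18
  bit 1 = 1: r = r^2 * 18 mod 37 = 18^2 * 18 = 28*18 = 23
  bit 2 = 1: r = r^2 * 18 mod 37 = 23^2 * 18 = 11*18 = 13
  bit 3 = 1: r = r^2 * 18 mod 37 = 13^2 * 18 = 21*18 = 8
  bit 4 = 1: r = r^2 * 18 mod 37 = 8^2 * 18 = 27*18 = 5
  -> B = 5
s = B^a = 5^3 mod 37  (bits of 3 = 11)
  bit 0 = 1: r = r^2 * 5 mod 37 = 1^2 * 5 = 1*5 = 5
  bit 1 = 1: r = r^2 * 5 mod 37 = 5^2 * 5 = 25*5 = 14
  -> s = B^a = 14

Answer: 23 5 14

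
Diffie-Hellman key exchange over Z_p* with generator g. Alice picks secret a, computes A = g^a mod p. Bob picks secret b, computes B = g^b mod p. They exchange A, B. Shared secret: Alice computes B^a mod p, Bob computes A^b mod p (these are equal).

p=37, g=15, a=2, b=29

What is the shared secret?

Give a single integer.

A = 15^2 mod 37  (bits of 2 = 10)
  bit 0 = 1: r = r^2 * 15 mod 37 = 1^2 * 15 = 1*15 = 15
  bit 1 = 0: r = r^2 mod 37 = 15^2 = 3
  -> A = 3
B = 15^29 mod 37  (bits of 29 = 11101)
  bit 0 = 1: r = r^2 * 15 mod 37 = 1^2 * 15 = 1*15 = 15
  bit 1 = 1: r = r^2 * 15 mod 37 = 15^2 * 15 = 3*15 = 8
  bit 2 = 1: r = r^2 * 15 mod 37 = 8^2 * 15 = 27*15 = 35
  bit 3 = 0: r = r^2 mod 37 = 35^2 = 4
  bit 4 = 1: r = r^2 * 15 mod 37 = 4^2 * 15 = 16*15 = 18
  -> B = 18
s = B^a = 18^2 mod 37  (bits of 2 = 10)
  bit 0 = 1: r = r^2 * 18 mod 37 = 1^2 * 18 = 1*18 = 18
  bit 1 = 0: r = r^2 mod 37 = 18^2 = 28
  -> s = B^a = 28

Answer: 28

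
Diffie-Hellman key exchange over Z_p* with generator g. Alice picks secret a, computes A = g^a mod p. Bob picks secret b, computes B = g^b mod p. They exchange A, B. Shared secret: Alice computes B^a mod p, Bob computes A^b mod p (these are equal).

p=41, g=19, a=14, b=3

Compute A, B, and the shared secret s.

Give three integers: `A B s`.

A = 19^14 mod 41  (bits of 14 = 1110)
  bit 0 = 1: r = r^2 * 19 mod 41 = 1^2 * 19 = 1*19 = 19
  bit 1 = 1: r = r^2 * 19 mod 41 = 19^2 * 19 = 33*19 = 12
  bit 2 = 1: r = r^2 * 19 mod 41 = 12^2 * 19 = 21*19 = 30
  bit 3 = 0: r = r^2 mod 41 = 30^2 = 39
  -> A = 39
B = 19^3 mod 41  (bits of 3 = 11)
  bit 0 = 1: r = r^2 * 19 mod 41 = 1^2 * 19 = 1*19 = 19
  bit 1 = 1: r = r^2 * 19 mod 41 = 19^2 * 19 = 33*19 = 12
  -> B = 12
s = B^a = 12^14 mod 41  (bits of 14 = 1110)
  bit 0 = 1: r = r^2 * 12 mod 41 = 1^2 * 12 = 1*12 = 12
  bit 1 = 1: r = r^2 * 12 mod 41 = 12^2 * 12 = 21*12 = 6
  bit 2 = 1: r = r^2 * 12 mod 41 = 6^2 * 12 = 36*12 = 22
  bit 3 = 0: r = r^2 mod 41 = 22^2 = 33
  -> s = B^a = 33

Answer: 39 12 33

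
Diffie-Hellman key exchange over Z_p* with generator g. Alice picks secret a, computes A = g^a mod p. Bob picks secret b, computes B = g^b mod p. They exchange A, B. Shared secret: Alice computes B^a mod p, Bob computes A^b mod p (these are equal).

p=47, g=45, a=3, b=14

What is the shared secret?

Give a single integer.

Answer: 3

Derivation:
A = 45^3 mod 47  (bits of 3 = 11)
  bit 0 = 1: r = r^2 * 45 mod 47 = 1^2 * 45 = 1*45 = 45
  bit 1 = 1: r = r^2 * 45 mod 47 = 45^2 * 45 = 4*45 = 39
  -> A = 39
B = 45^14 mod 47  (bits of 14 = 1110)
  bit 0 = 1: r = r^2 * 45 mod 47 = 1^2 * 45 = 1*45 = 45
  bit 1 = 1: r = r^2 * 45 mod 47 = 45^2 * 45 = 4*45 = 39
  bit 2 = 1: r = r^2 * 45 mod 47 = 39^2 * 45 = 17*45 = 13
  bit 3 = 0: r = r^2 mod 47 = 13^2 = 28
  -> B = 28
s = B^a = 28^3 mod 47  (bits of 3 = 11)
  bit 0 = 1: r = r^2 * 28 mod 47 = 1^2 * 28 = 1*28 = 28
  bit 1 = 1: r = r^2 * 28 mod 47 = 28^2 * 28 = 32*28 = 3
  -> s = B^a = 3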